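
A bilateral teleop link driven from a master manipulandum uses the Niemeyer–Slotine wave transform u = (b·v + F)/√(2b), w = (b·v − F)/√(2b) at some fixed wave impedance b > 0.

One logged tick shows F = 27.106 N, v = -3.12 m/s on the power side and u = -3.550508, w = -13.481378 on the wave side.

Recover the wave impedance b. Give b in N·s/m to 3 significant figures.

b = 14.9 N·s/m

u + w = -17.031886;  u + w = √(2b)·v, so √(2b) = -17.031886/(-3.12) = 5.458938.
b = (√(2b))²/2 = 29.800002/2 = 14.900001.
(Check via u − w = 2F/√(2b): u − w = 9.930870, 2F/√(2b) = 9.930870.)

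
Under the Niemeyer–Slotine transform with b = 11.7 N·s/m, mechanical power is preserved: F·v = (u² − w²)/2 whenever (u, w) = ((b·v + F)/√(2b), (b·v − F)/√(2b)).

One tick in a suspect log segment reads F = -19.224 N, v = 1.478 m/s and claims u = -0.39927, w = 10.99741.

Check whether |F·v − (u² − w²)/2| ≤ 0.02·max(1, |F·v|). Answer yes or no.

no

F·v = (-19.224)×1.478 = -28.41307 W.
(u² − w²)/2 = (0.15942 − 120.94303)/2 = -60.39181 W.
|Δ| = 31.97873;  2% of max(1, |F·v|) = 0.56826.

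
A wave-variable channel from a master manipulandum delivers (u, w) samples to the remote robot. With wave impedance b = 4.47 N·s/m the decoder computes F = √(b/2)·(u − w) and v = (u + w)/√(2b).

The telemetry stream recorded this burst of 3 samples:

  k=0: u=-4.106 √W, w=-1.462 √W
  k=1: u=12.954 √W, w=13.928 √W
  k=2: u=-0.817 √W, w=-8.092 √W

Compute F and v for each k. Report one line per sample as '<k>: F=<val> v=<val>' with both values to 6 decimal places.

0: F=-3.952758 v=-1.862218
1: F=-1.456122 v=8.990686
2: F=10.876064 v=-2.979615

k=0: u−w=-2.644000, u+w=-5.568000; √(b/2)=1.494992, √(2b)=2.989983; F=1.494992×(-2.644)=-3.952758, v=-5.568000/2.989983=-1.862218
k=1: u−w=-0.974000, u+w=26.882000; √(b/2)=1.494992, √(2b)=2.989983; F=1.494992×(-0.974)=-1.456122, v=26.882000/2.989983=8.990686
k=2: u−w=7.275000, u+w=-8.909000; √(b/2)=1.494992, √(2b)=2.989983; F=1.494992×7.275=10.876064, v=-8.909000/2.989983=-2.979615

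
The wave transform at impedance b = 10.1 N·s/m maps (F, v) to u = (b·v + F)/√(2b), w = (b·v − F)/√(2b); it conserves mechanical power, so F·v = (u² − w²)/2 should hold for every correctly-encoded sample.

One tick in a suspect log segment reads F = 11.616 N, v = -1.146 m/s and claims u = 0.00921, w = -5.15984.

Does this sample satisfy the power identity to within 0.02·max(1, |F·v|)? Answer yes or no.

F·v = 11.616×(-1.146) = -13.3119 W.
(u² − w²)/2 = (0.0001 − 26.6239)/2 = -13.3119 W.
|Δ| = 0.0000;  2% of max(1, |F·v|) = 0.2662.

yes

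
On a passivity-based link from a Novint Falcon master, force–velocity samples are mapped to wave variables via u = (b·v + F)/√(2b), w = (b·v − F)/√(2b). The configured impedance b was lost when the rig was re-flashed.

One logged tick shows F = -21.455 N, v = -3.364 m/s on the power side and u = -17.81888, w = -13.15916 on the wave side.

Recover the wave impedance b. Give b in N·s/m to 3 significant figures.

u + w = -30.9780;  u + w = √(2b)·v, so √(2b) = -30.9780/(-3.364) = 9.2087.
b = (√(2b))²/2 = 84.8000/2 = 42.4000.
(Check via u − w = 2F/√(2b): u − w = -4.6597, 2F/√(2b) = -4.6597.)

b = 42.4 N·s/m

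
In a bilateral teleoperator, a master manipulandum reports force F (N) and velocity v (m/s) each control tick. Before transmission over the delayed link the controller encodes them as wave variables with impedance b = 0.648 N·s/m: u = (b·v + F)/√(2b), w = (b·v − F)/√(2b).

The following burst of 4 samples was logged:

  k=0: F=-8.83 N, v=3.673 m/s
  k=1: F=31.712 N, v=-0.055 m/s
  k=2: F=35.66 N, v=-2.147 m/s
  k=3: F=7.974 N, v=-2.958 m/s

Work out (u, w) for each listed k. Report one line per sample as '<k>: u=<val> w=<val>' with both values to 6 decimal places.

k=0: b·v=0.648×3.673=2.380104; √(2b)=1.138420; u=(2.380104+(-8.83))/1.138420=-5.665656, w=(2.380104−(-8.83))/1.138420=9.847073
k=1: b·v=0.648×(-0.055)=-0.035640; √(2b)=1.138420; u=(-0.035640+31.712)/1.138420=27.824846, w=(-0.035640−31.712)/1.138420=-27.887459
k=2: b·v=0.648×(-2.147)=-1.391256; √(2b)=1.138420; u=(-1.391256+35.66)/1.138420=30.102023, w=(-1.391256−35.66)/1.138420=-32.546211
k=3: b·v=0.648×(-2.958)=-1.916784; √(2b)=1.138420; u=(-1.916784+7.974)/1.138420=5.320722, w=(-1.916784−7.974)/1.138420=-8.688168

0: u=-5.665656 w=9.847073
1: u=27.824846 w=-27.887459
2: u=30.102023 w=-32.546211
3: u=5.320722 w=-8.688168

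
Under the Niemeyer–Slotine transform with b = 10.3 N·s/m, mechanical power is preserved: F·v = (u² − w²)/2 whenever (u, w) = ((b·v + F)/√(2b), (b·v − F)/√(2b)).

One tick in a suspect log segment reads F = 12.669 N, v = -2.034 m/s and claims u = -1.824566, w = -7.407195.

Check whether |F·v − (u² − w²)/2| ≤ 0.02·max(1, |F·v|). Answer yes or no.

yes

F·v = 12.669×(-2.034) = -25.768746 W.
(u² − w²)/2 = (3.329041 − 54.866538)/2 = -25.768748 W.
|Δ| = 0.000002;  2% of max(1, |F·v|) = 0.515375.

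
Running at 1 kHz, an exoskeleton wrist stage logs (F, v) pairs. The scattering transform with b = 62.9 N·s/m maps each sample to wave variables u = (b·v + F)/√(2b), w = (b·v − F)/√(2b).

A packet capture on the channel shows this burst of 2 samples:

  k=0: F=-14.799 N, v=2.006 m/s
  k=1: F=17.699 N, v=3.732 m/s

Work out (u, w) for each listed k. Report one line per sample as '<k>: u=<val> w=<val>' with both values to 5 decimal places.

0: u=9.93026 w=12.56916
1: u=22.50717 w=19.35116

k=0: b·v=62.9×2.006=126.17740; √(2b)=11.21606; u=(126.17740+(-14.799))/11.21606=9.93026, w=(126.17740−(-14.799))/11.21606=12.56916
k=1: b·v=62.9×3.732=234.74280; √(2b)=11.21606; u=(234.74280+17.699)/11.21606=22.50717, w=(234.74280−17.699)/11.21606=19.35116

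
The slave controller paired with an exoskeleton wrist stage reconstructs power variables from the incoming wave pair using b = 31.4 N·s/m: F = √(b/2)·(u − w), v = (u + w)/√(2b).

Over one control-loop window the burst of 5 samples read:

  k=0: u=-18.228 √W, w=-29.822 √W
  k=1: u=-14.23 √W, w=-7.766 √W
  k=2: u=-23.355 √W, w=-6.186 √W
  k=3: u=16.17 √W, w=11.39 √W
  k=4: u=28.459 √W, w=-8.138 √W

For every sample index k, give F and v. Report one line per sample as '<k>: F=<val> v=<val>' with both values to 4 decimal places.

k=0: u−w=11.5940, u+w=-48.0500; √(b/2)=3.9623, √(2b)=7.9246; F=3.9623×11.594=45.9392, v=-48.0500/7.9246=-6.0634
k=1: u−w=-6.4640, u+w=-21.9960; √(b/2)=3.9623, √(2b)=7.9246; F=3.9623×(-6.464)=-25.6125, v=-21.9960/7.9246=-2.7756
k=2: u−w=-17.1690, u+w=-29.5410; √(b/2)=3.9623, √(2b)=7.9246; F=3.9623×(-17.169)=-68.0291, v=-29.5410/7.9246=-3.7277
k=3: u−w=4.7800, u+w=27.5600; √(b/2)=3.9623, √(2b)=7.9246; F=3.9623×4.78=18.9399, v=27.5600/7.9246=3.4778
k=4: u−w=36.5970, u+w=20.3210; √(b/2)=3.9623, √(2b)=7.9246; F=3.9623×36.597=145.0091, v=20.3210/7.9246=2.5643

0: F=45.9392 v=-6.0634
1: F=-25.6125 v=-2.7756
2: F=-68.0291 v=-3.7277
3: F=18.9399 v=3.4778
4: F=145.0091 v=2.5643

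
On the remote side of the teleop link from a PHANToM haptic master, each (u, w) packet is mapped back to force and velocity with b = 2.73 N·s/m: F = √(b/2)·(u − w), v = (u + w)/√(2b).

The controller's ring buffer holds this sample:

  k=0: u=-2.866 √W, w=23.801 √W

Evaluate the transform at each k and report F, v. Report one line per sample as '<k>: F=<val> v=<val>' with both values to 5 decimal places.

0: F=-31.15591 v=8.95935

k=0: u−w=-26.66700, u+w=20.93500; √(b/2)=1.16833, √(2b)=2.33666; F=1.16833×(-26.667)=-31.15591, v=20.93500/2.33666=8.95935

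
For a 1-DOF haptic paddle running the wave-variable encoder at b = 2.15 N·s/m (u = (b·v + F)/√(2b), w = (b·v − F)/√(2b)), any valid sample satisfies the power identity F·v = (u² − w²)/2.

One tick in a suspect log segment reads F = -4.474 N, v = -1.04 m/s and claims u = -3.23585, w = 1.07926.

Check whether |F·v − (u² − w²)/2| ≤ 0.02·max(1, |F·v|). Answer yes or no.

F·v = (-4.474)×(-1.04) = 4.65296 W.
(u² − w²)/2 = (10.47073 − 1.16480)/2 = 4.65296 W.
|Δ| = 0.00000;  2% of max(1, |F·v|) = 0.09306.

yes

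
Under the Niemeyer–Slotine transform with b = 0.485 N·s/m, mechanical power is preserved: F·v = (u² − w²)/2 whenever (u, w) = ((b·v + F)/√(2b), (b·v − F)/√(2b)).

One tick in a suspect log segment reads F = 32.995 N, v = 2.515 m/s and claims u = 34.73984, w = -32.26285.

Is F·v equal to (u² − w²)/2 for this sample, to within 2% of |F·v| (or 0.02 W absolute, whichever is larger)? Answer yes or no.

yes

F·v = 32.995×2.515 = 82.98242 W.
(u² − w²)/2 = (1206.85648 − 1040.89149)/2 = 82.98250 W.
|Δ| = 0.00007;  2% of max(1, |F·v|) = 1.65965.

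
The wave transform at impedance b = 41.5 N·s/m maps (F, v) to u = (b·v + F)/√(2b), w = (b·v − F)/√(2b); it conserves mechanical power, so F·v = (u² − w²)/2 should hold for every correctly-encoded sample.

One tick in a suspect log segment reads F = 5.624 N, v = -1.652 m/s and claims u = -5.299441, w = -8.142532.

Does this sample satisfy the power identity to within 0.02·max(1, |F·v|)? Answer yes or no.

F·v = 5.624×(-1.652) = -9.290848 W.
(u² − w²)/2 = (28.084075 − 66.300827)/2 = -19.108376 W.
|Δ| = 9.817528;  2% of max(1, |F·v|) = 0.185817.

no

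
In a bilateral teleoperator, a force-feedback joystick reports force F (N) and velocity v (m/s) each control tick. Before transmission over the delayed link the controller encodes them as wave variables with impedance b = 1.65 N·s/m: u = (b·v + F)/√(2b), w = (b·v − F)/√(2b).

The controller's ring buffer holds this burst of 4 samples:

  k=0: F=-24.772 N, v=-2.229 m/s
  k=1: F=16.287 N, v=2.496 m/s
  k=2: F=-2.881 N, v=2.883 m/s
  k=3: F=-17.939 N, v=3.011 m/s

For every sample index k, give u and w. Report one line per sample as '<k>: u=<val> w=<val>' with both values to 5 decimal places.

k=0: b·v=1.65×(-2.229)=-3.67785; √(2b)=1.81659; u=(-3.67785+(-24.772))/1.81659=-15.66113, w=(-3.67785−(-24.772))/1.81659=11.61195
k=1: b·v=1.65×2.496=4.11840; √(2b)=1.81659; u=(4.11840+16.287)/1.81659=11.23280, w=(4.11840−16.287)/1.81659=-6.69859
k=2: b·v=1.65×2.883=4.75695; √(2b)=1.81659; u=(4.75695+(-2.881))/1.81659=1.03268, w=(4.75695−(-2.881))/1.81659=4.20455
k=3: b·v=1.65×3.011=4.96815; √(2b)=1.81659; u=(4.96815+(-17.939))/1.81659=-7.14022, w=(4.96815−(-17.939))/1.81659=12.60997

0: u=-15.66113 w=11.61195
1: u=11.23280 w=-6.69859
2: u=1.03268 w=4.20455
3: u=-7.14022 w=12.60997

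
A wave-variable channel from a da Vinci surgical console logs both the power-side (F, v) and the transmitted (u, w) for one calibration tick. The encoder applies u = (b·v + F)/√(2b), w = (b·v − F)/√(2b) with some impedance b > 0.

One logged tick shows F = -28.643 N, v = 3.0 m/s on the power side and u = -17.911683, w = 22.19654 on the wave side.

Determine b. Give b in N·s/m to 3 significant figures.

u + w = 4.284857;  u + w = √(2b)·v, so √(2b) = 4.284857/3.0 = 1.428286.
b = (√(2b))²/2 = 2.040000/2 = 1.020000.
(Check via u − w = 2F/√(2b): u − w = -40.108223, 2F/√(2b) = -40.108223.)

b = 1.02 N·s/m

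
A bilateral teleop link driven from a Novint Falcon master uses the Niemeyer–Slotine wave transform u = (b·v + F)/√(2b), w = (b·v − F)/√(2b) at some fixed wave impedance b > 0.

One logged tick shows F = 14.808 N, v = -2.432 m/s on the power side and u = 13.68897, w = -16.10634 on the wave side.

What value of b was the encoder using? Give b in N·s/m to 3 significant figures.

u + w = -2.41737;  u + w = √(2b)·v, so √(2b) = -2.41737/(-2.432) = 0.99398.
b = (√(2b))²/2 = 0.98800/2 = 0.49400.
(Check via u − w = 2F/√(2b): u − w = 29.79531, 2F/√(2b) = 29.79524.)

b = 0.494 N·s/m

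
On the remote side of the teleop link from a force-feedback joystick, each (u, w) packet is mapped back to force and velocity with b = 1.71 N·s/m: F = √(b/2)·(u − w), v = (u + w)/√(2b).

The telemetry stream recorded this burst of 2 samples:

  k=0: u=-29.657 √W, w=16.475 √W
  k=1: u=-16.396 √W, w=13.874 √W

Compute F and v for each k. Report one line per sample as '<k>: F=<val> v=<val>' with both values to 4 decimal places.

k=0: u−w=-46.1320, u+w=-13.1820; √(b/2)=0.9247, √(2b)=1.8493; F=0.9247×(-46.132)=-42.6565, v=-13.1820/1.8493=-7.1280
k=1: u−w=-30.2700, u+w=-2.5220; √(b/2)=0.9247, √(2b)=1.8493; F=0.9247×(-30.27)=-27.9895, v=-2.5220/1.8493=-1.3637

0: F=-42.6565 v=-7.1280
1: F=-27.9895 v=-1.3637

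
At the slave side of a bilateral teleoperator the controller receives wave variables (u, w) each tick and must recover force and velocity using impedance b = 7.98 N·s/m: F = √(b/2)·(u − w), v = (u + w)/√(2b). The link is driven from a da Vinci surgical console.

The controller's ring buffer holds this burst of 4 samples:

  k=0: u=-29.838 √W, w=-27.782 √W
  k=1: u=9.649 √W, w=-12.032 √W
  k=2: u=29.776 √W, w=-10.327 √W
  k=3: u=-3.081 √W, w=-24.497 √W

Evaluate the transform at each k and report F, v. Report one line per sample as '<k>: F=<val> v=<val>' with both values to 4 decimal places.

0: F=-4.1069 v=-14.4230
1: F=43.3078 v=-0.5965
2: F=80.1057 v=4.8683
3: F=42.7784 v=-6.9031

k=0: u−w=-2.0560, u+w=-57.6200; √(b/2)=1.9975, √(2b)=3.9950; F=1.9975×(-2.056)=-4.1069, v=-57.6200/3.9950=-14.4230
k=1: u−w=21.6810, u+w=-2.3830; √(b/2)=1.9975, √(2b)=3.9950; F=1.9975×21.681=43.3078, v=-2.3830/3.9950=-0.5965
k=2: u−w=40.1030, u+w=19.4490; √(b/2)=1.9975, √(2b)=3.9950; F=1.9975×40.103=80.1057, v=19.4490/3.9950=4.8683
k=3: u−w=21.4160, u+w=-27.5780; √(b/2)=1.9975, √(2b)=3.9950; F=1.9975×21.416=42.7784, v=-27.5780/3.9950=-6.9031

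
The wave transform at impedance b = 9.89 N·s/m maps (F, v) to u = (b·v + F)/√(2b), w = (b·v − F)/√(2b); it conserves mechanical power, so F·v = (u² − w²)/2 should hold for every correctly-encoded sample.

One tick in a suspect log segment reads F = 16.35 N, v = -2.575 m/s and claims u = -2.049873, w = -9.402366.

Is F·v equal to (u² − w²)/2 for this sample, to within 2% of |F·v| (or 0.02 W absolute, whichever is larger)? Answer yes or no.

yes

F·v = 16.35×(-2.575) = -42.101250 W.
(u² − w²)/2 = (4.201979 − 88.404486)/2 = -42.101254 W.
|Δ| = 0.000004;  2% of max(1, |F·v|) = 0.842025.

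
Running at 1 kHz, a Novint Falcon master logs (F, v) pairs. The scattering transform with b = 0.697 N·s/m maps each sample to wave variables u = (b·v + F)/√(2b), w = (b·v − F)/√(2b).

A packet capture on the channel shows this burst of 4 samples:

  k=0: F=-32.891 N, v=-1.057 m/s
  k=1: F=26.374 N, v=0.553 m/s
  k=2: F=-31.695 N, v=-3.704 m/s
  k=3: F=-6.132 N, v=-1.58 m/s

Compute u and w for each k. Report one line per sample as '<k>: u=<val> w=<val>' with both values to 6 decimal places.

k=0: b·v=0.697×(-1.057)=-0.736729; √(2b)=1.180678; u=(-0.736729+(-32.891))/1.180678=-28.481716, w=(-0.736729−(-32.891))/1.180678=27.233740
k=1: b·v=0.697×0.553=0.385441; √(2b)=1.180678; u=(0.385441+26.374)/1.180678=22.664474, w=(0.385441−26.374)/1.180678=-22.011559
k=2: b·v=0.697×(-3.704)=-2.581688; √(2b)=1.180678; u=(-2.581688+(-31.695))/1.180678=-29.031366, w=(-2.581688−(-31.695))/1.180678=24.658135
k=3: b·v=0.697×(-1.58)=-1.101260; √(2b)=1.180678; u=(-1.101260+(-6.132))/1.180678=-6.126362, w=(-1.101260−(-6.132))/1.180678=4.260892

0: u=-28.481716 w=27.233740
1: u=22.664474 w=-22.011559
2: u=-29.031366 w=24.658135
3: u=-6.126362 w=4.260892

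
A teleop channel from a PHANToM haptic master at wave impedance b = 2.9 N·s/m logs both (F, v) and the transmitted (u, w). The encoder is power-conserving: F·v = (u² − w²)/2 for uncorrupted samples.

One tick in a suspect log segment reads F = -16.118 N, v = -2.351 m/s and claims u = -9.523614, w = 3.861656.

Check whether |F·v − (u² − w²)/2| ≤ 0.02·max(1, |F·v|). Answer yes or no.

F·v = (-16.118)×(-2.351) = 37.893418 W.
(u² − w²)/2 = (90.699224 − 14.912387)/2 = 37.893418 W.
|Δ| = 0.000000;  2% of max(1, |F·v|) = 0.757868.

yes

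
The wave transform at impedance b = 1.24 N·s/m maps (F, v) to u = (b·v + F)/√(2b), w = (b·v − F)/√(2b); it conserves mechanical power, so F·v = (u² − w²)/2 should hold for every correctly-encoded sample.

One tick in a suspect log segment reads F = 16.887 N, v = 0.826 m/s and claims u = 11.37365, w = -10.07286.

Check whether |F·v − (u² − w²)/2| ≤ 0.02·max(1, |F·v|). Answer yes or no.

F·v = 16.887×0.826 = 13.9487 W.
(u² − w²)/2 = (129.3599 − 101.4625)/2 = 13.9487 W.
|Δ| = 0.0000;  2% of max(1, |F·v|) = 0.2790.

yes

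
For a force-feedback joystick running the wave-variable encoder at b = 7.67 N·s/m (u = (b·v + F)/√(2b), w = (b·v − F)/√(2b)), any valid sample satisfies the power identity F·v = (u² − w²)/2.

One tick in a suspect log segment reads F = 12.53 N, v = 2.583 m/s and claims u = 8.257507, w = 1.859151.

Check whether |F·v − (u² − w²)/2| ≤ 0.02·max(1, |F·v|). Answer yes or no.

yes

F·v = 12.53×2.583 = 32.364990 W.
(u² − w²)/2 = (68.186422 − 3.456442)/2 = 32.364990 W.
|Δ| = 0.000000;  2% of max(1, |F·v|) = 0.647300.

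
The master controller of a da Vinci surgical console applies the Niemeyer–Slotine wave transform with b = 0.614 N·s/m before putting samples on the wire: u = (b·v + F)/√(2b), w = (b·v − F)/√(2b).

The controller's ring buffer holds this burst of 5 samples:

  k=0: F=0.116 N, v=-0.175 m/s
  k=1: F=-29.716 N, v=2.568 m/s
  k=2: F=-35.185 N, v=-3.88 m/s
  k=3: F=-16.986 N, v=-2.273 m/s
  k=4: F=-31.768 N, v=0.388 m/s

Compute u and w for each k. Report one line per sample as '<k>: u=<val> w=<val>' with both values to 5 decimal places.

0: u=0.00772 w=-0.20164
1: u=-25.39296 w=28.23869
2: u=-33.90088 w=29.60126
3: u=-16.58764 w=14.06881
4: u=-28.45258 w=28.88254

k=0: b·v=0.614×(-0.175)=-0.10745; √(2b)=1.10815; u=(-0.10745+0.116)/1.10815=0.00772, w=(-0.10745−0.116)/1.10815=-0.20164
k=1: b·v=0.614×2.568=1.57675; √(2b)=1.10815; u=(1.57675+(-29.716))/1.10815=-25.39296, w=(1.57675−(-29.716))/1.10815=28.23869
k=2: b·v=0.614×(-3.88)=-2.38232; √(2b)=1.10815; u=(-2.38232+(-35.185))/1.10815=-33.90088, w=(-2.38232−(-35.185))/1.10815=29.60126
k=3: b·v=0.614×(-2.273)=-1.39562; √(2b)=1.10815; u=(-1.39562+(-16.986))/1.10815=-16.58764, w=(-1.39562−(-16.986))/1.10815=14.06881
k=4: b·v=0.614×0.388=0.23823; √(2b)=1.10815; u=(0.23823+(-31.768))/1.10815=-28.45258, w=(0.23823−(-31.768))/1.10815=28.88254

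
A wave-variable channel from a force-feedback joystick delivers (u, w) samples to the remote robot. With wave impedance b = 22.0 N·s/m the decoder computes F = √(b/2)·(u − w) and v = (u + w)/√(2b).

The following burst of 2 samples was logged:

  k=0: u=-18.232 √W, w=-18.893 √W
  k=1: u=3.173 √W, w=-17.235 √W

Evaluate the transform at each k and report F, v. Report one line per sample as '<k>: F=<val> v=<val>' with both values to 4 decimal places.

k=0: u−w=0.6610, u+w=-37.1250; √(b/2)=3.3166, √(2b)=6.6332; F=3.3166×0.661=2.1923, v=-37.1250/6.6332=-5.5968
k=1: u−w=20.4080, u+w=-14.0620; √(b/2)=3.3166, √(2b)=6.6332; F=3.3166×20.408=67.6857, v=-14.0620/6.6332=-2.1199

0: F=2.1923 v=-5.5968
1: F=67.6857 v=-2.1199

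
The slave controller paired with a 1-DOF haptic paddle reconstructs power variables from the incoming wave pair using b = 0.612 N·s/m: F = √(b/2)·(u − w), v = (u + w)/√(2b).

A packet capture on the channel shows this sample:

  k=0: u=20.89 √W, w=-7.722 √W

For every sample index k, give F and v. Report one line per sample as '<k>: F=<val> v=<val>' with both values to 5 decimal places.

0: F=15.82738 v=11.90225

k=0: u−w=28.61200, u+w=13.16800; √(b/2)=0.55317, √(2b)=1.10635; F=0.55317×28.612=15.82738, v=13.16800/1.10635=11.90225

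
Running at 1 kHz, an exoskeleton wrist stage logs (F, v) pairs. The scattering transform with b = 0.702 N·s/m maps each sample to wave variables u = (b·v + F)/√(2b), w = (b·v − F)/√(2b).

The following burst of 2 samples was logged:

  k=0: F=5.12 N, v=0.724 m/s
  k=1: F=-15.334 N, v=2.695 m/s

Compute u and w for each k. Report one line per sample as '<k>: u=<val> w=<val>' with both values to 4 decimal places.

0: u=4.7500 w=-3.8921
1: u=-11.3445 w=14.5378

k=0: b·v=0.702×0.724=0.5082; √(2b)=1.1849; u=(0.5082+5.12)/1.1849=4.7500, w=(0.5082−5.12)/1.1849=-3.8921
k=1: b·v=0.702×2.695=1.8919; √(2b)=1.1849; u=(1.8919+(-15.334))/1.1849=-11.3445, w=(1.8919−(-15.334))/1.1849=14.5378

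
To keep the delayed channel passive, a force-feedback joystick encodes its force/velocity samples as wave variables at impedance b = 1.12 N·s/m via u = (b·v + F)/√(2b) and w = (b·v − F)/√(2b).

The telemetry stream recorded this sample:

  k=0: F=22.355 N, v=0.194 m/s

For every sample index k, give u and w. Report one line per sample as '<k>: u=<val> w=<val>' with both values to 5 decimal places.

k=0: b·v=1.12×0.194=0.21728; √(2b)=1.49666; u=(0.21728+22.355)/1.49666=15.08174, w=(0.21728−22.355)/1.49666=-14.79139

0: u=15.08174 w=-14.79139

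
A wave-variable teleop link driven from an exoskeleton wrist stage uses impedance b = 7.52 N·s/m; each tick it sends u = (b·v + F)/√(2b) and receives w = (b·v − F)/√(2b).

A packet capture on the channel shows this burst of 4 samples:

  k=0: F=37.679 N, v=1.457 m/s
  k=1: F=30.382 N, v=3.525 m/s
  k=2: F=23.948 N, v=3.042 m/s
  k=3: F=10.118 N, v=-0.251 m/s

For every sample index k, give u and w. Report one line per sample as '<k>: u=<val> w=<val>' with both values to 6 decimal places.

k=0: b·v=7.52×1.457=10.956640; √(2b)=3.878144; u=(10.956640+37.679)/3.878144=12.540958, w=(10.956640−37.679)/3.878144=-6.890502
k=1: b·v=7.52×3.525=26.508000; √(2b)=3.878144; u=(26.508000+30.382)/3.878144=14.669389, w=(26.508000−30.382)/3.878144=-0.998931
k=2: b·v=7.52×3.042=22.875840; √(2b)=3.878144; u=(22.875840+23.948)/3.878144=12.073776, w=(22.875840−23.948)/3.878144=-0.276462
k=3: b·v=7.52×(-0.251)=-1.887520; √(2b)=3.878144; u=(-1.887520+10.118)/3.878144=2.122273, w=(-1.887520−10.118)/3.878144=-3.095687

0: u=12.540958 w=-6.890502
1: u=14.669389 w=-0.998931
2: u=12.073776 w=-0.276462
3: u=2.122273 w=-3.095687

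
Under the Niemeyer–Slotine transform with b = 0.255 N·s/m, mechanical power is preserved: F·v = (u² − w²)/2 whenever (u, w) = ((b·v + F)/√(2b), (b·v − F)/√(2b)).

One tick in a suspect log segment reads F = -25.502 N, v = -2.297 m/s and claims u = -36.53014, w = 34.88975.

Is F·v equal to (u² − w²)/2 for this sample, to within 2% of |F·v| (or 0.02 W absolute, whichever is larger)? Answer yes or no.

F·v = (-25.502)×(-2.297) = 58.57809 W.
(u² − w²)/2 = (1334.45113 − 1217.29466)/2 = 58.57824 W.
|Δ| = 0.00014;  2% of max(1, |F·v|) = 1.17156.

yes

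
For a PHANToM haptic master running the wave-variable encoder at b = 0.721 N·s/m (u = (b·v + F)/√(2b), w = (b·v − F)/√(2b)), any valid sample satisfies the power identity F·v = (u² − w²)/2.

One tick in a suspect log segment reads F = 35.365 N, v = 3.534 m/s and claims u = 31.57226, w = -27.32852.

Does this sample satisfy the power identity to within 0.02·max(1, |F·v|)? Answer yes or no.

yes

F·v = 35.365×3.534 = 124.9799 W.
(u² − w²)/2 = (996.8076 − 746.8480)/2 = 124.9798 W.
|Δ| = 0.0001;  2% of max(1, |F·v|) = 2.4996.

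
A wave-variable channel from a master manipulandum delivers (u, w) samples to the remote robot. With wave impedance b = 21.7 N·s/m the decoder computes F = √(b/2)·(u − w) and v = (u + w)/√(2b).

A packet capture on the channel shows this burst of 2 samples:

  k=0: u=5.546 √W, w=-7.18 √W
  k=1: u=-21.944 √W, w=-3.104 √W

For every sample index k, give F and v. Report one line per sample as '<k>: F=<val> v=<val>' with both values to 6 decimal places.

0: F=41.918602 v=-0.248032
1: F=-62.057713 v=-3.802141

k=0: u−w=12.726000, u+w=-1.634000; √(b/2)=3.293934, √(2b)=6.587868; F=3.293934×12.726=41.918602, v=-1.634000/6.587868=-0.248032
k=1: u−w=-18.840000, u+w=-25.048000; √(b/2)=3.293934, √(2b)=6.587868; F=3.293934×(-18.84)=-62.057713, v=-25.048000/6.587868=-3.802141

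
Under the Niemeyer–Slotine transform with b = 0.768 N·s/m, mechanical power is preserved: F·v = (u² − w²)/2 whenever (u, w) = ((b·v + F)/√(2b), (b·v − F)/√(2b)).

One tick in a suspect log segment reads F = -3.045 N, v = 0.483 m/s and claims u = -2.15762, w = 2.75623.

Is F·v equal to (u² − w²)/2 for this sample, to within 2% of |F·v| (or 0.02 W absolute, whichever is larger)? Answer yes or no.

yes

F·v = (-3.045)×0.483 = -1.4707 W.
(u² − w²)/2 = (4.6553 − 7.5968)/2 = -1.4707 W.
|Δ| = 0.0000;  2% of max(1, |F·v|) = 0.0294.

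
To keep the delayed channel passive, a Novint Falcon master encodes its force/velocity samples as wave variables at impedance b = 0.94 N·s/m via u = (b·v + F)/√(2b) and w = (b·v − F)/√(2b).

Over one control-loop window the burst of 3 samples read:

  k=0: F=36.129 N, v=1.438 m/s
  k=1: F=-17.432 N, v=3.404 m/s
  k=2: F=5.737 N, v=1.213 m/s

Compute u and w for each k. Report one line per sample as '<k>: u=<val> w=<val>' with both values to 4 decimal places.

k=0: b·v=0.94×1.438=1.3517; √(2b)=1.3711; u=(1.3517+36.129)/1.3711=27.3356, w=(1.3517−36.129)/1.3711=-25.3639
k=1: b·v=0.94×3.404=3.1998; √(2b)=1.3711; u=(3.1998+(-17.432))/1.3711=-10.3799, w=(3.1998−(-17.432))/1.3711=15.0473
k=2: b·v=0.94×1.213=1.1402; √(2b)=1.3711; u=(1.1402+5.737)/1.3711=5.0157, w=(1.1402−5.737)/1.3711=-3.3525

0: u=27.3356 w=-25.3639
1: u=-10.3799 w=15.0473
2: u=5.0157 w=-3.3525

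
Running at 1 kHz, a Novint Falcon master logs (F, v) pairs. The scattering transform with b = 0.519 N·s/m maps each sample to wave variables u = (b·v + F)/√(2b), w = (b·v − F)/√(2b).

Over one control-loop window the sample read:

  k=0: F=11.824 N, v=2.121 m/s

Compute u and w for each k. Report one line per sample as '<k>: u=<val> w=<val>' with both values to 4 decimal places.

k=0: b·v=0.519×2.121=1.1008; √(2b)=1.0188; u=(1.1008+11.824)/1.0188=12.6860, w=(1.1008−11.824)/1.0188=-10.5251

0: u=12.6860 w=-10.5251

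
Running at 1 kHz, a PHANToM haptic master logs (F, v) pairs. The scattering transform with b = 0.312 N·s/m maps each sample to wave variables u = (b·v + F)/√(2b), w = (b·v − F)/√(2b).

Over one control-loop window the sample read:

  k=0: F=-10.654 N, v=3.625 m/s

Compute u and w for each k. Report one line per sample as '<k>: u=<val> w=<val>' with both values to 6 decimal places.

0: u=-12.055396 w=14.918917

k=0: b·v=0.312×3.625=1.131000; √(2b)=0.789937; u=(1.131000+(-10.654))/0.789937=-12.055396, w=(1.131000−(-10.654))/0.789937=14.918917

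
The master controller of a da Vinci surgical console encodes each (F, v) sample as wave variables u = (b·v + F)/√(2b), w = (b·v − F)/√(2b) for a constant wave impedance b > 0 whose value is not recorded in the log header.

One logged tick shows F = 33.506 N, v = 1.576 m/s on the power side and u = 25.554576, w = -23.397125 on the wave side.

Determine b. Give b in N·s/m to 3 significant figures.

b = 0.937 N·s/m

u + w = 2.157451;  u + w = √(2b)·v, so √(2b) = 2.157451/1.576 = 1.368941.
b = (√(2b))²/2 = 1.873999/2 = 0.937000.
(Check via u − w = 2F/√(2b): u − w = 48.951701, 2F/√(2b) = 48.951708.)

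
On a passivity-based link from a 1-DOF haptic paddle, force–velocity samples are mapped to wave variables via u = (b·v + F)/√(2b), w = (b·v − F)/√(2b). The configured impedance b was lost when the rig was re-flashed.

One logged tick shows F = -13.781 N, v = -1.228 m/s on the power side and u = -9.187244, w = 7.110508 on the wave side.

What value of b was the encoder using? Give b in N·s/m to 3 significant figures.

b = 1.43 N·s/m

u + w = -2.076736;  u + w = √(2b)·v, so √(2b) = -2.076736/(-1.228) = 1.691153.
b = (√(2b))²/2 = 2.859999/2 = 1.429999.
(Check via u − w = 2F/√(2b): u − w = -16.297752, 2F/√(2b) = -16.297756.)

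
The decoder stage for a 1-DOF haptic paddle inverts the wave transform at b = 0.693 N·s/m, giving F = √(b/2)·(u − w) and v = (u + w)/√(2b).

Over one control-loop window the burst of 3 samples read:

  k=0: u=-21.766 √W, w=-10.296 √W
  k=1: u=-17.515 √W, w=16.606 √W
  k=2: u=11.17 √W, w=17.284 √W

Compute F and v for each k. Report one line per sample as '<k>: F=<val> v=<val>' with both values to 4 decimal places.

0: F=-6.7517 v=-27.2338
1: F=-20.0851 v=-0.7721
2: F=-3.5990 v=24.1692

k=0: u−w=-11.4700, u+w=-32.0620; √(b/2)=0.5886, √(2b)=1.1773; F=0.5886×(-11.47)=-6.7517, v=-32.0620/1.1773=-27.2338
k=1: u−w=-34.1210, u+w=-0.9090; √(b/2)=0.5886, √(2b)=1.1773; F=0.5886×(-34.121)=-20.0851, v=-0.9090/1.1773=-0.7721
k=2: u−w=-6.1140, u+w=28.4540; √(b/2)=0.5886, √(2b)=1.1773; F=0.5886×(-6.114)=-3.5990, v=28.4540/1.1773=24.1692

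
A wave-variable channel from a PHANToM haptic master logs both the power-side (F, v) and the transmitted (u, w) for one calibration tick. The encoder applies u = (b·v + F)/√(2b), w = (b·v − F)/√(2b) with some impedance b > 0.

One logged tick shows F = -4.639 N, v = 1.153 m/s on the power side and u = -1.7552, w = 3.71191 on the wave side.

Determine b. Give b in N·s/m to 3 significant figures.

b = 1.44 N·s/m

u + w = 1.9567;  u + w = √(2b)·v, so √(2b) = 1.9567/1.153 = 1.6971.
b = (√(2b))²/2 = 2.8800/2 = 1.4400.
(Check via u − w = 2F/√(2b): u − w = -5.4671, 2F/√(2b) = -5.4671.)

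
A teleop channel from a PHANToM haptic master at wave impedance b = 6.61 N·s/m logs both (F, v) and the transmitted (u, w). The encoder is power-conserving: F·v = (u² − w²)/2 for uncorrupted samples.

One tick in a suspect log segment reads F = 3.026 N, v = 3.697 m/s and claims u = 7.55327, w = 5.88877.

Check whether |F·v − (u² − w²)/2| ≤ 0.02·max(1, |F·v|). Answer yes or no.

F·v = 3.026×3.697 = 11.1871 W.
(u² − w²)/2 = (57.0519 − 34.6776)/2 = 11.1871 W.
|Δ| = 0.0000;  2% of max(1, |F·v|) = 0.2237.

yes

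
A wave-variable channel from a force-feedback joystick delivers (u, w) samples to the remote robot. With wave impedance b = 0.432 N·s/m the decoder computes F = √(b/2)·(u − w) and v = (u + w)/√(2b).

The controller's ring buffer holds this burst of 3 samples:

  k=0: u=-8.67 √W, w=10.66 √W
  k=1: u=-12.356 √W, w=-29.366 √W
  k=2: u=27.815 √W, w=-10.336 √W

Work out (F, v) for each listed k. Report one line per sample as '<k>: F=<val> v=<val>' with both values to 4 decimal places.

0: F=-8.9838 v=2.1409
1: F=7.9055 v=-44.8857
2: F=17.7310 v=18.8044

k=0: u−w=-19.3300, u+w=1.9900; √(b/2)=0.4648, √(2b)=0.9295; F=0.4648×(-19.33)=-8.9838, v=1.9900/0.9295=2.1409
k=1: u−w=17.0100, u+w=-41.7220; √(b/2)=0.4648, √(2b)=0.9295; F=0.4648×17.01=7.9055, v=-41.7220/0.9295=-44.8857
k=2: u−w=38.1510, u+w=17.4790; √(b/2)=0.4648, √(2b)=0.9295; F=0.4648×38.151=17.7310, v=17.4790/0.9295=18.8044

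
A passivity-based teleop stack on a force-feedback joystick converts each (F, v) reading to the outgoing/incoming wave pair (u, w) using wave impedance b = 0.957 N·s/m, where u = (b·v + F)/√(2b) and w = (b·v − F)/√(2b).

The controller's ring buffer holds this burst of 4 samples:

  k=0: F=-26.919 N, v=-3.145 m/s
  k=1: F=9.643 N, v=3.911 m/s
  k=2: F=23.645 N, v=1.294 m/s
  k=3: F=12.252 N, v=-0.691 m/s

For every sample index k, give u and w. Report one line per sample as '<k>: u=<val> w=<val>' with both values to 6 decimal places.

k=0: b·v=0.957×(-3.145)=-3.009765; √(2b)=1.383474; u=(-3.009765+(-26.919))/1.383474=-21.633054, w=(-3.009765−(-26.919))/1.383474=17.282028
k=1: b·v=0.957×3.911=3.742827; √(2b)=1.383474; u=(3.742827+9.643)/1.383474=9.675518, w=(3.742827−9.643)/1.383474=-4.264752
k=2: b·v=0.957×1.294=1.238358; √(2b)=1.383474; u=(1.238358+23.645)/1.383474=17.986142, w=(1.238358−23.645)/1.383474=-16.195927
k=3: b·v=0.957×(-0.691)=-0.661287; √(2b)=1.383474; u=(-0.661287+12.252)/1.383474=8.377977, w=(-0.661287−12.252)/1.383474=-9.333958

0: u=-21.633054 w=17.282028
1: u=9.675518 w=-4.264752
2: u=17.986142 w=-16.195927
3: u=8.377977 w=-9.333958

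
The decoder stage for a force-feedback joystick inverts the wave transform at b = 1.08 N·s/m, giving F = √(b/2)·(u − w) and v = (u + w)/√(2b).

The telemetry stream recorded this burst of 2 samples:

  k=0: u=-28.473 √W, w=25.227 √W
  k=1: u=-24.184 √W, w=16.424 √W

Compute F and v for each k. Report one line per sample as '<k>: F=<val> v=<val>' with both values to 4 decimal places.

0: F=-39.4613 v=-2.2086
1: F=-29.8407 v=-5.2800

k=0: u−w=-53.7000, u+w=-3.2460; √(b/2)=0.7348, √(2b)=1.4697; F=0.7348×(-53.7)=-39.4613, v=-3.2460/1.4697=-2.2086
k=1: u−w=-40.6080, u+w=-7.7600; √(b/2)=0.7348, √(2b)=1.4697; F=0.7348×(-40.608)=-29.8407, v=-7.7600/1.4697=-5.2800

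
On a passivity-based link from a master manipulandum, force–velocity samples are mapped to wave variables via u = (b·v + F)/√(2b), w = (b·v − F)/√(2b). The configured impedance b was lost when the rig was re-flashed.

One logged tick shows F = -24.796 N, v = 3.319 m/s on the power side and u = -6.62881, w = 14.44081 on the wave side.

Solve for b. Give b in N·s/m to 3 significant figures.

b = 2.77 N·s/m

u + w = 7.8120;  u + w = √(2b)·v, so √(2b) = 7.8120/3.319 = 2.3537.
b = (√(2b))²/2 = 5.5400/2 = 2.7700.
(Check via u − w = 2F/√(2b): u − w = -21.0696, 2F/√(2b) = -21.0696.)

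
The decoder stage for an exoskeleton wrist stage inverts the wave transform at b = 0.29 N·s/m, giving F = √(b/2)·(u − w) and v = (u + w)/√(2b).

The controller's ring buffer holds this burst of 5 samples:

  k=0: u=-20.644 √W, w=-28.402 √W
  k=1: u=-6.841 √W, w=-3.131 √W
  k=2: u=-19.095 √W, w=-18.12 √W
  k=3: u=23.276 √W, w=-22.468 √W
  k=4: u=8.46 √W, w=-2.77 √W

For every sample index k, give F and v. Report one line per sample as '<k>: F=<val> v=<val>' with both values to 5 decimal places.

0: F=2.95416 v=-64.40055
1: F=-1.41273 v=-13.09388
2: F=-0.37127 v=-48.86569
3: F=17.41880 v=1.06096
4: F=4.27626 v=7.47134

k=0: u−w=7.75800, u+w=-49.04600; √(b/2)=0.38079, √(2b)=0.76158; F=0.38079×7.758=2.95416, v=-49.04600/0.76158=-64.40055
k=1: u−w=-3.71000, u+w=-9.97200; √(b/2)=0.38079, √(2b)=0.76158; F=0.38079×(-3.71)=-1.41273, v=-9.97200/0.76158=-13.09388
k=2: u−w=-0.97500, u+w=-37.21500; √(b/2)=0.38079, √(2b)=0.76158; F=0.38079×(-0.975)=-0.37127, v=-37.21500/0.76158=-48.86569
k=3: u−w=45.74400, u+w=0.80800; √(b/2)=0.38079, √(2b)=0.76158; F=0.38079×45.744=17.41880, v=0.80800/0.76158=1.06096
k=4: u−w=11.23000, u+w=5.69000; √(b/2)=0.38079, √(2b)=0.76158; F=0.38079×11.23=4.27626, v=5.69000/0.76158=7.47134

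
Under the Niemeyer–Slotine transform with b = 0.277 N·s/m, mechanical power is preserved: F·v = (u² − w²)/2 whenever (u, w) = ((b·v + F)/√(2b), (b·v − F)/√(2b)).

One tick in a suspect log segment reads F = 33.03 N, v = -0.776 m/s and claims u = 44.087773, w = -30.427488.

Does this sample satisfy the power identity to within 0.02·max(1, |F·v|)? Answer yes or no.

F·v = 33.03×(-0.776) = -25.631280 W.
(u² − w²)/2 = (1943.731728 − 925.832026)/2 = 508.949851 W.
|Δ| = 534.581131;  2% of max(1, |F·v|) = 0.512626.

no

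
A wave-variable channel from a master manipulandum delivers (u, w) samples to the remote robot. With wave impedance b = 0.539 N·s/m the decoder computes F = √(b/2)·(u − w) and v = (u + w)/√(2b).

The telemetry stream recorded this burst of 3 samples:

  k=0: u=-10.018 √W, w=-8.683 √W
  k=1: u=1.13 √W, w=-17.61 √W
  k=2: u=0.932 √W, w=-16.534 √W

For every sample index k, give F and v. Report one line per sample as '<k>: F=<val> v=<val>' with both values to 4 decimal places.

k=0: u−w=-1.3350, u+w=-18.7010; √(b/2)=0.5191, √(2b)=1.0383; F=0.5191×(-1.335)=-0.6930, v=-18.7010/1.0383=-18.0117
k=1: u−w=18.7400, u+w=-16.4800; √(b/2)=0.5191, √(2b)=1.0383; F=0.5191×18.74=9.7286, v=-16.4800/1.0383=-15.8726
k=2: u−w=17.4660, u+w=-15.6020; √(b/2)=0.5191, √(2b)=1.0383; F=0.5191×17.466=9.0672, v=-15.6020/1.0383=-15.0270

0: F=-0.6930 v=-18.0117
1: F=9.7286 v=-15.8726
2: F=9.0672 v=-15.0270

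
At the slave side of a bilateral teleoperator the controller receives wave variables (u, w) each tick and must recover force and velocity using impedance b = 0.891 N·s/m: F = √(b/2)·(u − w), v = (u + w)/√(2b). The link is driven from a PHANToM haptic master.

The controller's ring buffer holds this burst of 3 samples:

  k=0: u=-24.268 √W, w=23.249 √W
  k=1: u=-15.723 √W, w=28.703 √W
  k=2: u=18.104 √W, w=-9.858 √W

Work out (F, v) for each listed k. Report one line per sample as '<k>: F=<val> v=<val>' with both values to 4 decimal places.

0: F=-31.7156 v=-0.7633
1: F=-29.6525 v=9.7235
2: F=18.6635 v=6.1772

k=0: u−w=-47.5170, u+w=-1.0190; √(b/2)=0.6675, √(2b)=1.3349; F=0.6675×(-47.517)=-31.7156, v=-1.0190/1.3349=-0.7633
k=1: u−w=-44.4260, u+w=12.9800; √(b/2)=0.6675, √(2b)=1.3349; F=0.6675×(-44.426)=-29.6525, v=12.9800/1.3349=9.7235
k=2: u−w=27.9620, u+w=8.2460; √(b/2)=0.6675, √(2b)=1.3349; F=0.6675×27.962=18.6635, v=8.2460/1.3349=6.1772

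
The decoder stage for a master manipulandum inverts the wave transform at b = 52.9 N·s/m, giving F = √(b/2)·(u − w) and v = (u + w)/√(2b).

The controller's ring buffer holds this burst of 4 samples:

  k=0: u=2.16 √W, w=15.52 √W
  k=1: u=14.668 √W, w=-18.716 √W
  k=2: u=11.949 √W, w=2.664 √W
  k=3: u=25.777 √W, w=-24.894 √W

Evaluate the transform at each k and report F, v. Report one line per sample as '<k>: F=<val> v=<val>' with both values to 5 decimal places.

0: F=-68.70990 v=1.71886
1: F=171.69245 v=-0.39355
2: F=47.75235 v=1.42068
3: F=260.59874 v=0.08585

k=0: u−w=-13.36000, u+w=17.68000; √(b/2)=5.14296, √(2b)=10.28591; F=5.14296×(-13.36)=-68.70990, v=17.68000/10.28591=1.71886
k=1: u−w=33.38400, u+w=-4.04800; √(b/2)=5.14296, √(2b)=10.28591; F=5.14296×33.384=171.69245, v=-4.04800/10.28591=-0.39355
k=2: u−w=9.28500, u+w=14.61300; √(b/2)=5.14296, √(2b)=10.28591; F=5.14296×9.285=47.75235, v=14.61300/10.28591=1.42068
k=3: u−w=50.67100, u+w=0.88300; √(b/2)=5.14296, √(2b)=10.28591; F=5.14296×50.671=260.59874, v=0.88300/10.28591=0.08585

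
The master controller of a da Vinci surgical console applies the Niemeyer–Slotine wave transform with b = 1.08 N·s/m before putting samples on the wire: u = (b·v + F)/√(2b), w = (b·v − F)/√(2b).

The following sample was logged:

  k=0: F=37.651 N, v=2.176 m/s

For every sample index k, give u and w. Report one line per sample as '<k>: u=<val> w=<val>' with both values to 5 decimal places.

0: u=27.21729 w=-24.01923

k=0: b·v=1.08×2.176=2.35008; √(2b)=1.46969; u=(2.35008+37.651)/1.46969=27.21729, w=(2.35008−37.651)/1.46969=-24.01923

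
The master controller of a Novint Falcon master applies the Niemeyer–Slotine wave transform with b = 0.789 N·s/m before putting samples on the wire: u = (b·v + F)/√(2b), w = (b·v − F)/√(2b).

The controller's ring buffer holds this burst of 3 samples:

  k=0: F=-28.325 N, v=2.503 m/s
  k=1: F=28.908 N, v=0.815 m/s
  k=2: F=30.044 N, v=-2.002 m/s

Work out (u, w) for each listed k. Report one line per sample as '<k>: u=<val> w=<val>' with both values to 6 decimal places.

0: u=-20.976321 w=24.120551
1: u=23.524435 w=-22.500644
2: u=22.659424 w=-25.174306

k=0: b·v=0.789×2.503=1.974867; √(2b)=1.256185; u=(1.974867+(-28.325))/1.256185=-20.976321, w=(1.974867−(-28.325))/1.256185=24.120551
k=1: b·v=0.789×0.815=0.643035; √(2b)=1.256185; u=(0.643035+28.908)/1.256185=23.524435, w=(0.643035−28.908)/1.256185=-22.500644
k=2: b·v=0.789×(-2.002)=-1.579578; √(2b)=1.256185; u=(-1.579578+30.044)/1.256185=22.659424, w=(-1.579578−30.044)/1.256185=-25.174306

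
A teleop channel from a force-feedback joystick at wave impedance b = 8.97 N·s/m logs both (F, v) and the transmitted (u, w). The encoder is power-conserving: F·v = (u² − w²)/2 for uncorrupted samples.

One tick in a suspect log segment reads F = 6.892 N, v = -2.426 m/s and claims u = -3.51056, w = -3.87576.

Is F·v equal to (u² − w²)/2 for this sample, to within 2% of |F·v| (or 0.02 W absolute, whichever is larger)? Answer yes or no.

F·v = 6.892×(-2.426) = -16.71999 W.
(u² − w²)/2 = (12.32403 − 15.02152)/2 = -1.34874 W.
|Δ| = 15.37125;  2% of max(1, |F·v|) = 0.33440.

no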